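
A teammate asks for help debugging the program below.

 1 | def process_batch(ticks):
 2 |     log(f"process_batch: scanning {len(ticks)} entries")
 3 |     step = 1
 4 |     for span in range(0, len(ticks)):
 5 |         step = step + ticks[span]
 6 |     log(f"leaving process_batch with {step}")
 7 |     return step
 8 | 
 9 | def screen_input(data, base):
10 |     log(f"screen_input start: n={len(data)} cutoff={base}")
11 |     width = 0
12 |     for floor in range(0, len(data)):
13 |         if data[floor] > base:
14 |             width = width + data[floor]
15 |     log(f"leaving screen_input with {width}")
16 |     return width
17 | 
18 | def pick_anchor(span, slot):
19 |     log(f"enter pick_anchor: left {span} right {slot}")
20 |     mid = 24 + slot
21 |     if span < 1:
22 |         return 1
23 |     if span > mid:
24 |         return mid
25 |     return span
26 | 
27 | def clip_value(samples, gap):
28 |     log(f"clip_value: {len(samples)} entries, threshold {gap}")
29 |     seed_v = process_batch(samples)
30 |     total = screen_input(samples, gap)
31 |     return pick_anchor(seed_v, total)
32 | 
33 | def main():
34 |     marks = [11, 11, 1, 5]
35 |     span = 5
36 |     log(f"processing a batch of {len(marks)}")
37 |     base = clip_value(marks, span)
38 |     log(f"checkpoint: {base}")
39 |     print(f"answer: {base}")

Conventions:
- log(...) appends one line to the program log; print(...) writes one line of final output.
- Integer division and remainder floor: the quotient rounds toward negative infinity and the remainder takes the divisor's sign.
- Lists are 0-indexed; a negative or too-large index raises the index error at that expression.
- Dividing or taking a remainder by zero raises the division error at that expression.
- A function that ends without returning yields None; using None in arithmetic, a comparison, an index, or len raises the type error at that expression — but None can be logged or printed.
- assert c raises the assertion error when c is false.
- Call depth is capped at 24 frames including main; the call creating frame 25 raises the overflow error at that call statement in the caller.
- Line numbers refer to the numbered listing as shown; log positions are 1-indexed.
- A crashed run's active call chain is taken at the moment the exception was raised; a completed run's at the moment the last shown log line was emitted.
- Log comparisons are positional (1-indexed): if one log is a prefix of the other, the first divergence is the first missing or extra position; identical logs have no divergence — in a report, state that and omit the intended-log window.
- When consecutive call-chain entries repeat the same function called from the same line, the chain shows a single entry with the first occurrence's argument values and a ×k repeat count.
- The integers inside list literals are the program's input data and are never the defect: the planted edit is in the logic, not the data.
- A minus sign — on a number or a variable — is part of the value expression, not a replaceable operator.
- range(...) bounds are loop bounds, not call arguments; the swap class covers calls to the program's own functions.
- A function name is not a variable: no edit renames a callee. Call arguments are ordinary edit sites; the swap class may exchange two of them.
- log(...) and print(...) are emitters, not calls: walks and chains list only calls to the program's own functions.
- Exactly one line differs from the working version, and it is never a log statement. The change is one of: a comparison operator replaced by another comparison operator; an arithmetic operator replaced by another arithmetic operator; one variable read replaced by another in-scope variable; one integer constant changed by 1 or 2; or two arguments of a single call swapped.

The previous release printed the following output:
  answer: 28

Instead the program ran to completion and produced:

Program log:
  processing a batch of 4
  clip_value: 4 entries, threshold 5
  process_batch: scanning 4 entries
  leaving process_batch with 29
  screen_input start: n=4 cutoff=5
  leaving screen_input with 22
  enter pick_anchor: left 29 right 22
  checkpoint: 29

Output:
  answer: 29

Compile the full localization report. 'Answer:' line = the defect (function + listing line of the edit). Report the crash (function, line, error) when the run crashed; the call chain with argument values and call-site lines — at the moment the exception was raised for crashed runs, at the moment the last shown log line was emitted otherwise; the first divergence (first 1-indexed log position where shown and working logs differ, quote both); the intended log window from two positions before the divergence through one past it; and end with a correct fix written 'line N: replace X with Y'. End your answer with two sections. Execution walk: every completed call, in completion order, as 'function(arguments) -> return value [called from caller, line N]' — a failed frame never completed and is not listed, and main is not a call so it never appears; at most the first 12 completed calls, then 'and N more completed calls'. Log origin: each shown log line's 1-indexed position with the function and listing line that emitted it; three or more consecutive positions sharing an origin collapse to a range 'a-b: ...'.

Answer: the defect is in process_batch at line 3.
Core observation: Log line 4 is where behavior first shows: 'leaving process_batch with 29' appears instead of 'leaving process_batch with 28'.
Call chain: main.
First divergence: position 4 — the shown line 'leaving process_batch with 29' should read 'leaving process_batch with 28'.
Intended log window:
  2: clip_value: 4 entries, threshold 5
  3: process_batch: scanning 4 entries
  4: leaving process_batch with 28
  5: screen_input start: n=4 cutoff=5
Execution walk:
  process_batch([11, 11, 1, 5]) -> 29  [called from clip_value, line 29]
  screen_input([11, 11, 1, 5], 5) -> 22  [called from clip_value, line 30]
  pick_anchor(29, 22) -> 29  [called from clip_value, line 31]
  clip_value([11, 11, 1, 5], 5) -> 29  [called from main, line 37]
Origin of each log line:
  1: from main, line 36
  2: from clip_value, line 28
  3: from process_batch, line 2
  4: from process_batch, line 6
  5: from screen_input, line 10
  6: from screen_input, line 15
  7: from pick_anchor, line 19
  8: from main, line 38
A correct fix: line 3: replace `1` with `0`.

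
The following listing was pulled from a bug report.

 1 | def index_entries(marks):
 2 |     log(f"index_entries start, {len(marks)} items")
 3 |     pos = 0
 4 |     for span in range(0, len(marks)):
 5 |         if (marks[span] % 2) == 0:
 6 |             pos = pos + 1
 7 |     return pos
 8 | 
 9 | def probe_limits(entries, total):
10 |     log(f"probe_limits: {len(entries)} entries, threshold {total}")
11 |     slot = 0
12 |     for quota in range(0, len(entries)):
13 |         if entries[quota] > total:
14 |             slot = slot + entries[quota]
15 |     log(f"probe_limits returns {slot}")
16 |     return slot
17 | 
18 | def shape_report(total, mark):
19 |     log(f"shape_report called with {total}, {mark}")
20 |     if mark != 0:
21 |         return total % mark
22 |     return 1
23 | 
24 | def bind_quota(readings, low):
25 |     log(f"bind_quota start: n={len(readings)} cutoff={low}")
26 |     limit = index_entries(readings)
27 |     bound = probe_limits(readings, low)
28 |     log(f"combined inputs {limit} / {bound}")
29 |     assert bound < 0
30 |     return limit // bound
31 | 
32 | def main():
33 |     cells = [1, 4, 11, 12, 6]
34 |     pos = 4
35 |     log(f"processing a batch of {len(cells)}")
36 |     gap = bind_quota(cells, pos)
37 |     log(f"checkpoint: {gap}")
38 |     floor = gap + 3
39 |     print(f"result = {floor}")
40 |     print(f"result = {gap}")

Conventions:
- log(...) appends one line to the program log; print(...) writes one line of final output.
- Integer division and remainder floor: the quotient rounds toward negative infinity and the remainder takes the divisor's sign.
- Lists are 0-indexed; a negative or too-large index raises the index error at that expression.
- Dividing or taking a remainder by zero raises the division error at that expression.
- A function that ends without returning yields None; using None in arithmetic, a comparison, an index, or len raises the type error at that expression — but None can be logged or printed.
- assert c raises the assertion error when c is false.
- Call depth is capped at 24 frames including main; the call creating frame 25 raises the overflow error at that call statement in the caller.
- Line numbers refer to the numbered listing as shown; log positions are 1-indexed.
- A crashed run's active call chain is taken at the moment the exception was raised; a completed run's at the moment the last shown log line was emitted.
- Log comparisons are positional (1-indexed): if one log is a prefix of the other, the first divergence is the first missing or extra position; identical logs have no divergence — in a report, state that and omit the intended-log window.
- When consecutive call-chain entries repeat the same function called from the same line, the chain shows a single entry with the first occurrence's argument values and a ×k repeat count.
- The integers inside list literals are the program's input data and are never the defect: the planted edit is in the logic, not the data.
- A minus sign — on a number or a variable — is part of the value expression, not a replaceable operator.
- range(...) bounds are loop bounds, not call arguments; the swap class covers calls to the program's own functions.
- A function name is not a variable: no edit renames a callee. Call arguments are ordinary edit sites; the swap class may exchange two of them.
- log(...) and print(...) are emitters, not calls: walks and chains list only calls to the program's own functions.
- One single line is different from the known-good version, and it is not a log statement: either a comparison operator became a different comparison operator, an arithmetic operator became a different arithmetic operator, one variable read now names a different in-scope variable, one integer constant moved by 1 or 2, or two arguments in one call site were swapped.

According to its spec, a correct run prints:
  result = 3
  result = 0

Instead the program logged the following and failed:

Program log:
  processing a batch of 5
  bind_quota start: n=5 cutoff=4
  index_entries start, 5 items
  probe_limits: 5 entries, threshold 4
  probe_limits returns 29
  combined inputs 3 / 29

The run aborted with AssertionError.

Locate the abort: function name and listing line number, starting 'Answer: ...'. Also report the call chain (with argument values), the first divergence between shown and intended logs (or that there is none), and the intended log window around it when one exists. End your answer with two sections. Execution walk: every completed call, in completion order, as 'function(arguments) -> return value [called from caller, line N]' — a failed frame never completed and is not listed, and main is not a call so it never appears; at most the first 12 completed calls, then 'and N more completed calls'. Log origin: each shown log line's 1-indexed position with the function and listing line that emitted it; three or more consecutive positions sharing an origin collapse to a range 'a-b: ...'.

Answer: the error was raised in bind_quota, line 29.
Core observation: After 6 matching log lines the faulty run goes silent, while the working version continues with 'checkpoint: 0'.
Call chain: main -> bind_quota([1, 4, 11, 12, 6], 4) (called at line 36).
First divergence: position 7 (shown log ended at 6 lines; the working version continues: 'checkpoint: 0').
Intended log window:
  5: probe_limits returns 29
  6: combined inputs 3 / 29
  7: checkpoint: 0
Execution walk:
  index_entries([1, 4, 11, 12, 6]) -> 3  [called from bind_quota, line 26]
  probe_limits([1, 4, 11, 12, 6], 4) -> 29  [called from bind_quota, line 27]
Origin of each log line:
  1: logged in main at line 35
  2: logged in bind_quota at line 25
  3: logged in index_entries at line 2
  4: logged in probe_limits at line 10
  5: logged in probe_limits at line 15
  6: logged in bind_quota at line 28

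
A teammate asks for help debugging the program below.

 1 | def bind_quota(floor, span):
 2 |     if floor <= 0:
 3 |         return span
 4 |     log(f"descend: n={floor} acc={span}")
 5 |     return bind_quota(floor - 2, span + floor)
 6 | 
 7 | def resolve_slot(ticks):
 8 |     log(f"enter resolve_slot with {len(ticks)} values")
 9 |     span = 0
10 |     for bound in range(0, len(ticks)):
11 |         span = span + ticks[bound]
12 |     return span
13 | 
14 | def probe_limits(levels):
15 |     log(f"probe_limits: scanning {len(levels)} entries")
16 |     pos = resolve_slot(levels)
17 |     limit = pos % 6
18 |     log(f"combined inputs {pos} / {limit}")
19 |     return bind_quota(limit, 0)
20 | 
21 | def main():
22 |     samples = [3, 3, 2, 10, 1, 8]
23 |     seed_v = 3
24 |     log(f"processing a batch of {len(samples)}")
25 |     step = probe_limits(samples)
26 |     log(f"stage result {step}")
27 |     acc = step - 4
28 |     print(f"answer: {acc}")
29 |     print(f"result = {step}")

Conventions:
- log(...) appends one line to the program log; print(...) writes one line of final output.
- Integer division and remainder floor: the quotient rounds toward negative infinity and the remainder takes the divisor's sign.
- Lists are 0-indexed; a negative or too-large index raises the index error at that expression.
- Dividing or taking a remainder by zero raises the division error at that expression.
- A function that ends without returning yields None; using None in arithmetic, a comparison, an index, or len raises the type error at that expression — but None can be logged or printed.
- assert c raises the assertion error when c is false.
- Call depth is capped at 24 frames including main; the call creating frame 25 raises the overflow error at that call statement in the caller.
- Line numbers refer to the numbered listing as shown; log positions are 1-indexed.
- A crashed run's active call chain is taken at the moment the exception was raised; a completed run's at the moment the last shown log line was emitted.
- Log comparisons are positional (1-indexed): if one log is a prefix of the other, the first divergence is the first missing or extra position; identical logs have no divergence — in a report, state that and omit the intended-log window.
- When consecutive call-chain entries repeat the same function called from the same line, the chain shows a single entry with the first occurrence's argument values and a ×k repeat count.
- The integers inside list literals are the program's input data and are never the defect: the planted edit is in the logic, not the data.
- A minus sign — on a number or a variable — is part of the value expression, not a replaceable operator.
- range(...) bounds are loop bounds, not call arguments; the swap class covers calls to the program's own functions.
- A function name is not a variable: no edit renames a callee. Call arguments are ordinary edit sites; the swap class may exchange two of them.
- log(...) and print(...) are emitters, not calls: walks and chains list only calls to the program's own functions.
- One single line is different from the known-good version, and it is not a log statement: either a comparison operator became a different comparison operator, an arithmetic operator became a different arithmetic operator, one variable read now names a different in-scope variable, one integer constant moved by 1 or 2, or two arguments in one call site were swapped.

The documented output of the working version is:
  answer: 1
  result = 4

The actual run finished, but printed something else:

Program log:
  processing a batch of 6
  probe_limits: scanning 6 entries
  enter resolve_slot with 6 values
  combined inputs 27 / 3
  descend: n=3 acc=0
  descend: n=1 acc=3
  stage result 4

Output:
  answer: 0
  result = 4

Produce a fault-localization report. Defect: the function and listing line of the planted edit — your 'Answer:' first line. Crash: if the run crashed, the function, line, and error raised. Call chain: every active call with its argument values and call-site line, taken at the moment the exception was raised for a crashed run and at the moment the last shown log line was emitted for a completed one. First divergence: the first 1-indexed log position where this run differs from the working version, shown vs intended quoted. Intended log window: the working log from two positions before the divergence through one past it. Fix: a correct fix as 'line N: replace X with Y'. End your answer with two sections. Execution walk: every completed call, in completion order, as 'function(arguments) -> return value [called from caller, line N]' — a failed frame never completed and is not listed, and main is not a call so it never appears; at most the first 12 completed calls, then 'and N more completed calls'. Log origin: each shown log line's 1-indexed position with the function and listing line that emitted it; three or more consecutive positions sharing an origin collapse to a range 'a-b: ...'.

Answer: the defect is in main at line 27.
The tell: No log line changed; the fault shows up purely in the output.
Call chain: main.
First divergence: none (the log streams are identical).
Execution walk:
  resolve_slot([3, 3, 2, 10, 1, 8]) -> 27  [called from probe_limits, line 16]
  bind_quota(-1, 4) -> 4  [called from bind_quota, line 5]
  bind_quota(1, 3) -> 4  [called from bind_quota, line 5]
  bind_quota(3, 0) -> 4  [called from probe_limits, line 19]
  probe_limits([3, 3, 2, 10, 1, 8]) -> 4  [called from main, line 25]
Log origins:
  1: logged in main at line 24
  2: logged in probe_limits at line 15
  3: logged in resolve_slot at line 8
  4: logged in probe_limits at line 18
  5: logged in bind_quota at line 4
  6: logged in bind_quota at line 4
  7: logged in main at line 26
A correct fix: line 27: replace `4` with `3`.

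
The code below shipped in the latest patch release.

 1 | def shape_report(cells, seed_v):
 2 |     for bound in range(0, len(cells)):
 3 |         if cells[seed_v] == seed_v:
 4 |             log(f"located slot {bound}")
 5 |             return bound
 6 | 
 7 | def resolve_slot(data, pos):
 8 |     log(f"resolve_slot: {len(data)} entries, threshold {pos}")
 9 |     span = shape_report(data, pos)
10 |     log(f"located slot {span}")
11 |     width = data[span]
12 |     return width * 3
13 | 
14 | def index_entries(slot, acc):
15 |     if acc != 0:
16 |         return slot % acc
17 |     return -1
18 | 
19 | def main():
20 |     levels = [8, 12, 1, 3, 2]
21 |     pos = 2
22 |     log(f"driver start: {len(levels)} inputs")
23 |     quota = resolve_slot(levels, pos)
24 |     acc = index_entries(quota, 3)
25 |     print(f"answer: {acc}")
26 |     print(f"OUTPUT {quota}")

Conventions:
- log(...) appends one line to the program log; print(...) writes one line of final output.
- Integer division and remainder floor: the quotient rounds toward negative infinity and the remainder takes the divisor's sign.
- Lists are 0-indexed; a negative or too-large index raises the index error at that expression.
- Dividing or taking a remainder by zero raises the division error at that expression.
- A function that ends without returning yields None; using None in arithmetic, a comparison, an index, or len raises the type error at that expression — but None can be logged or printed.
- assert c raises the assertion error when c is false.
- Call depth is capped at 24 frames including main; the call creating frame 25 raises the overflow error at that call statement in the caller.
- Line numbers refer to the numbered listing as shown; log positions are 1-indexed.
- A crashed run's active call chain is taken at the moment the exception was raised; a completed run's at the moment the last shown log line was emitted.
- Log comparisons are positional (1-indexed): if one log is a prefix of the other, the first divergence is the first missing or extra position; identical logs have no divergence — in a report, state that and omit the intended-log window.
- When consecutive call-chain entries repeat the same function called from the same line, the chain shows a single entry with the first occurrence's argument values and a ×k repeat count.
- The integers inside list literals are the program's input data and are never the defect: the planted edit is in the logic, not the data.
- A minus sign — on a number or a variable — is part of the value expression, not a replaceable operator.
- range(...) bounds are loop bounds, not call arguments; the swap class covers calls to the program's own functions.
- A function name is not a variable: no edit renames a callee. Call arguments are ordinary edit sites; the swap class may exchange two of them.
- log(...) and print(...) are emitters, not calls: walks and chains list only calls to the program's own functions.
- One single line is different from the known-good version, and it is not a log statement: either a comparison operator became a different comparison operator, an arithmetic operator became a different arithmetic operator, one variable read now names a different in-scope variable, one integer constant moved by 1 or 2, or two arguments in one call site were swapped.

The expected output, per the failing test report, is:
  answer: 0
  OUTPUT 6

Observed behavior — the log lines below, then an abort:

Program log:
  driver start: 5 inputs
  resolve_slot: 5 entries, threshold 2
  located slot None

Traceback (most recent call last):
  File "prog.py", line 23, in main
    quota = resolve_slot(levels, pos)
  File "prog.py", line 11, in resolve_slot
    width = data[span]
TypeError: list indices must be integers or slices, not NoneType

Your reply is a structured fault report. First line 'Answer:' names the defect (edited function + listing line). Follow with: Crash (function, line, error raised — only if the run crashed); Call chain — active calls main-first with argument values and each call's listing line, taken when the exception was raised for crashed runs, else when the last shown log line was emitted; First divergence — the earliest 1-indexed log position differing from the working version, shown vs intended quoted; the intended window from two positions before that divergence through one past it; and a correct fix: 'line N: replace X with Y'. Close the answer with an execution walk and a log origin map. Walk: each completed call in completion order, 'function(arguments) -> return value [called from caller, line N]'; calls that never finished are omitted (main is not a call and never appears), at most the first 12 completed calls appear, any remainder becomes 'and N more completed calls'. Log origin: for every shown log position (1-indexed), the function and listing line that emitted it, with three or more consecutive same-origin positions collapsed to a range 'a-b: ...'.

Answer: the defect is in shape_report at line 3.
Core observation: Position 3 is the first bad log line: 'located slot None' should read 'located slot 4'.
Crash: resolve_slot, line 11, TypeError.
Call chain: main -> resolve_slot([8, 12, 1, 3, 2], 2) (called at line 23).
First divergence: position 3; shown 'located slot None' vs intended 'located slot 4'.
Intended log window:
  1: driver start: 5 inputs
  2: resolve_slot: 5 entries, threshold 2
  3: located slot 4
  4: located slot 4
Execution walk:
  shape_report([8, 12, 1, 3, 2], 2) -> None  [called from resolve_slot, line 9]
Log origins:
  1: logged in main at line 22
  2: logged in resolve_slot at line 8
  3: logged in resolve_slot at line 10
A correct fix: line 3: replace `cells[seed_v]` with `cells[bound]`.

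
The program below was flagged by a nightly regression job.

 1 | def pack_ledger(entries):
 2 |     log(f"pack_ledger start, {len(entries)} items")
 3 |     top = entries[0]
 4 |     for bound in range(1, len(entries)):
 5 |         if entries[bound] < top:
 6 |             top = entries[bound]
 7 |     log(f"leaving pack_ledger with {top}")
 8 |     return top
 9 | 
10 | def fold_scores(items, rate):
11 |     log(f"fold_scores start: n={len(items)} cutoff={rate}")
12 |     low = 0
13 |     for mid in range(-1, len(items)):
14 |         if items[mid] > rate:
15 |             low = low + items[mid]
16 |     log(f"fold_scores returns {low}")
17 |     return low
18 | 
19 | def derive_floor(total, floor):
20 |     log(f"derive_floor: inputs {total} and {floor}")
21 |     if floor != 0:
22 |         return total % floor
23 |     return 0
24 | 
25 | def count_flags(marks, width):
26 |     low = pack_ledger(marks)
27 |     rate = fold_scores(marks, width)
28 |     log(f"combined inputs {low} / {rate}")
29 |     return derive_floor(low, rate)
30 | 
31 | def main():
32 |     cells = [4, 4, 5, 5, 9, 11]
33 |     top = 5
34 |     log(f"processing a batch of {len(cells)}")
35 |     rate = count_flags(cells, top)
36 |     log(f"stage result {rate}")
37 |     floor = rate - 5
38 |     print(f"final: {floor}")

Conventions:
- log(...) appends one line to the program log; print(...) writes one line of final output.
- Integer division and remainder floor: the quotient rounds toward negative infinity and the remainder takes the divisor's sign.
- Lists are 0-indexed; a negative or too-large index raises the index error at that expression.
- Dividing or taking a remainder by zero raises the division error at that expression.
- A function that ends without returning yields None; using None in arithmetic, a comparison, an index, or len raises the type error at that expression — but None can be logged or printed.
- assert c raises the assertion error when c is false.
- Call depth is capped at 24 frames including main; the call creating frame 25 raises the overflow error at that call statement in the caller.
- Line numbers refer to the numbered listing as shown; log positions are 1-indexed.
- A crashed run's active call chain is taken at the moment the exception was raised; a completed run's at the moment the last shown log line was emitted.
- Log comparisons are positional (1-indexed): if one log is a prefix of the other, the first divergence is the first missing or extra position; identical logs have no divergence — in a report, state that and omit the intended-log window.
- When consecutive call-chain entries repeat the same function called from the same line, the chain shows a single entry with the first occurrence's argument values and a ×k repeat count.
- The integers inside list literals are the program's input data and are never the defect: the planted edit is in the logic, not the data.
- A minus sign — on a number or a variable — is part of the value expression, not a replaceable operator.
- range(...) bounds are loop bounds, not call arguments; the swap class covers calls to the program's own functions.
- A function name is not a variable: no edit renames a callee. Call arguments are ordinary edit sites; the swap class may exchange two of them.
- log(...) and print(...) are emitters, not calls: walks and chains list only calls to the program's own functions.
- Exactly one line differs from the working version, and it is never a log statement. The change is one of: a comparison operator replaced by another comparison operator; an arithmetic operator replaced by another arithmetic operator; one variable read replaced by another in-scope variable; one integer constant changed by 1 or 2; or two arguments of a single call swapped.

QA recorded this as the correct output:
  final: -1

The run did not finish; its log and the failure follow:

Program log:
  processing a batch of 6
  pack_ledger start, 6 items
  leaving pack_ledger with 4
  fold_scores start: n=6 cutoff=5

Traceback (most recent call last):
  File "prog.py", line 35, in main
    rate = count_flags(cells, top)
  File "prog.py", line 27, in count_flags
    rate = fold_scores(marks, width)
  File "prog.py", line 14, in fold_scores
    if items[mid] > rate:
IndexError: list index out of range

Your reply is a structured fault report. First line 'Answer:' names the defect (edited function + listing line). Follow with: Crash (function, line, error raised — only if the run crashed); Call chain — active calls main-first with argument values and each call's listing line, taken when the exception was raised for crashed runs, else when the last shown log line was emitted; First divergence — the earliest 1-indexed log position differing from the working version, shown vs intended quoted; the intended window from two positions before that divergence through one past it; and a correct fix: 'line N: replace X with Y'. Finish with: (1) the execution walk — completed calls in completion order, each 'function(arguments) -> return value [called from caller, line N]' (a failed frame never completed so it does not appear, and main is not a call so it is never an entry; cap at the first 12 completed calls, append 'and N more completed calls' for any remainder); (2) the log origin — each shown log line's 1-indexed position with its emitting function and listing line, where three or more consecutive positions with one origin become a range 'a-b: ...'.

Answer: the defect is in fold_scores at line 13.
Key fact: After 4 matching log lines the faulty run goes silent, while the working version continues with 'fold_scores returns 20'.
Crash: fold_scores, line 14, IndexError.
Call chain: main -> count_flags([4, 4, 5, 5, 9, 11], 5) (called at line 35) -> fold_scores([4, 4, 5, 5, 9, 11], 5) (called at line 27).
First divergence: position 5 — the faulty run's log ends after 4 lines; the working version continues with 'fold_scores returns 20'.
Intended log window:
  3: leaving pack_ledger with 4
  4: fold_scores start: n=6 cutoff=5
  5: fold_scores returns 20
  6: combined inputs 4 / 20
Execution walk:
  pack_ledger([4, 4, 5, 5, 9, 11]) -> 4  [called from count_flags, line 26]
Log line origins:
  1 — main, line 34
  2 — pack_ledger, line 2
  3 — pack_ledger, line 7
  4 — fold_scores, line 11
A correct fix: line 13: replace `-1` with `0`.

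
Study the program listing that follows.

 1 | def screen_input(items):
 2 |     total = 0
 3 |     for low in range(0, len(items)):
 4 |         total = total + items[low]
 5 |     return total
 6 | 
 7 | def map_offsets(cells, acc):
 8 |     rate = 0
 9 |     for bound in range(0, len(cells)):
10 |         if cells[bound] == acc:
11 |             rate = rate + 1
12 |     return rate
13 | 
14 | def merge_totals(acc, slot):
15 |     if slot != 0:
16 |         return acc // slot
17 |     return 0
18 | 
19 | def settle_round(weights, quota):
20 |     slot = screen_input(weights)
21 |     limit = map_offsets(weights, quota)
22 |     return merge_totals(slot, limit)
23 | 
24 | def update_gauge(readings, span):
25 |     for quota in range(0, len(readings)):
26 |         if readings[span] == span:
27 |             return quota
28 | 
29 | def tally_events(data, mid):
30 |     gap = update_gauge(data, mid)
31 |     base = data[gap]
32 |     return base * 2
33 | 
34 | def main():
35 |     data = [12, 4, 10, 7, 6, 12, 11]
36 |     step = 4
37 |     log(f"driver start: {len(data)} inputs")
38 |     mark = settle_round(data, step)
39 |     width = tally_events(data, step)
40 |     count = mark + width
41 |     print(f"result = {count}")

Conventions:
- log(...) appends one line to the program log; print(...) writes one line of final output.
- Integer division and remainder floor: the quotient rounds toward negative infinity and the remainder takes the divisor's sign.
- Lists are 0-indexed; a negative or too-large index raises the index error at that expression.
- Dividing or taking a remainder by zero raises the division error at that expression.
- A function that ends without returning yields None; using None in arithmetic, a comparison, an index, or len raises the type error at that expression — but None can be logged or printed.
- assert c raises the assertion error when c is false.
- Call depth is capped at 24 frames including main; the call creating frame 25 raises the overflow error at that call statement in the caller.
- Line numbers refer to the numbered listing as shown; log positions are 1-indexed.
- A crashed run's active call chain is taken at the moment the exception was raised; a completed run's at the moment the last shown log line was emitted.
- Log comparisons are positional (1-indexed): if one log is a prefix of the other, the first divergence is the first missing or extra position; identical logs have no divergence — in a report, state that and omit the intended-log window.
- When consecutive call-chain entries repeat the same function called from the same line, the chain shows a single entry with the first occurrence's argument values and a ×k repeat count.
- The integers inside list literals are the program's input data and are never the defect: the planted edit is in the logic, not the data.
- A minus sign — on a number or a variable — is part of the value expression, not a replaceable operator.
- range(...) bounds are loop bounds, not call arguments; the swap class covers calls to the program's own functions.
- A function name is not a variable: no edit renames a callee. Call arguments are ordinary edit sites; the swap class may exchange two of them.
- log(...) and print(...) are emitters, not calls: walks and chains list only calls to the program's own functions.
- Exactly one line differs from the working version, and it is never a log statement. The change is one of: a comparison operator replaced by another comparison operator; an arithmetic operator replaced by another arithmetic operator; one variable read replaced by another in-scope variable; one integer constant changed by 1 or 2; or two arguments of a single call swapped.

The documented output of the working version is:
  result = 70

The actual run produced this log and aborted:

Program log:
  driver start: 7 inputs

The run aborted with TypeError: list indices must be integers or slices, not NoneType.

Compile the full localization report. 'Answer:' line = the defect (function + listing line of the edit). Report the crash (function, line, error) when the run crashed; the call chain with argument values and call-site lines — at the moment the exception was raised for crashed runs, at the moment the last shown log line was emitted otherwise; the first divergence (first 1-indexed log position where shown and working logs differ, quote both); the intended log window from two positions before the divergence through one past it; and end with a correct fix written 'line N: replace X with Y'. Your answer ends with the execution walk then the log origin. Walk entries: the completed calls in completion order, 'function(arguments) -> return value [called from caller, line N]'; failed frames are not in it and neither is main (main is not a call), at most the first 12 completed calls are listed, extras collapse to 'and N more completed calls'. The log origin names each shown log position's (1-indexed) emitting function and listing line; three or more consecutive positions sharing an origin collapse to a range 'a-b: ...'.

Answer: the defect is in update_gauge at line 26.
Core observation: Every log line matches the working run — the failure is the only observable divergence.
Crash: tally_events, line 31, TypeError.
Call chain: main -> tally_events([12, 4, 10, 7, 6, 12, 11], 4) (called at line 39).
First divergence: none (the log streams are identical).
Execution walk:
  screen_input([12, 4, 10, 7, 6, 12, 11]) -> 62  [called from settle_round, line 20]
  map_offsets([12, 4, 10, 7, 6, 12, 11], 4) -> 1  [called from settle_round, line 21]
  merge_totals(62, 1) -> 62  [called from settle_round, line 22]
  settle_round([12, 4, 10, 7, 6, 12, 11], 4) -> 62  [called from main, line 38]
  update_gauge([12, 4, 10, 7, 6, 12, 11], 4) -> None  [called from tally_events, line 30]
Origin of each log line:
  1: logged in main at line 37
A correct fix: line 26: replace `readings[span]` with `readings[quota]`.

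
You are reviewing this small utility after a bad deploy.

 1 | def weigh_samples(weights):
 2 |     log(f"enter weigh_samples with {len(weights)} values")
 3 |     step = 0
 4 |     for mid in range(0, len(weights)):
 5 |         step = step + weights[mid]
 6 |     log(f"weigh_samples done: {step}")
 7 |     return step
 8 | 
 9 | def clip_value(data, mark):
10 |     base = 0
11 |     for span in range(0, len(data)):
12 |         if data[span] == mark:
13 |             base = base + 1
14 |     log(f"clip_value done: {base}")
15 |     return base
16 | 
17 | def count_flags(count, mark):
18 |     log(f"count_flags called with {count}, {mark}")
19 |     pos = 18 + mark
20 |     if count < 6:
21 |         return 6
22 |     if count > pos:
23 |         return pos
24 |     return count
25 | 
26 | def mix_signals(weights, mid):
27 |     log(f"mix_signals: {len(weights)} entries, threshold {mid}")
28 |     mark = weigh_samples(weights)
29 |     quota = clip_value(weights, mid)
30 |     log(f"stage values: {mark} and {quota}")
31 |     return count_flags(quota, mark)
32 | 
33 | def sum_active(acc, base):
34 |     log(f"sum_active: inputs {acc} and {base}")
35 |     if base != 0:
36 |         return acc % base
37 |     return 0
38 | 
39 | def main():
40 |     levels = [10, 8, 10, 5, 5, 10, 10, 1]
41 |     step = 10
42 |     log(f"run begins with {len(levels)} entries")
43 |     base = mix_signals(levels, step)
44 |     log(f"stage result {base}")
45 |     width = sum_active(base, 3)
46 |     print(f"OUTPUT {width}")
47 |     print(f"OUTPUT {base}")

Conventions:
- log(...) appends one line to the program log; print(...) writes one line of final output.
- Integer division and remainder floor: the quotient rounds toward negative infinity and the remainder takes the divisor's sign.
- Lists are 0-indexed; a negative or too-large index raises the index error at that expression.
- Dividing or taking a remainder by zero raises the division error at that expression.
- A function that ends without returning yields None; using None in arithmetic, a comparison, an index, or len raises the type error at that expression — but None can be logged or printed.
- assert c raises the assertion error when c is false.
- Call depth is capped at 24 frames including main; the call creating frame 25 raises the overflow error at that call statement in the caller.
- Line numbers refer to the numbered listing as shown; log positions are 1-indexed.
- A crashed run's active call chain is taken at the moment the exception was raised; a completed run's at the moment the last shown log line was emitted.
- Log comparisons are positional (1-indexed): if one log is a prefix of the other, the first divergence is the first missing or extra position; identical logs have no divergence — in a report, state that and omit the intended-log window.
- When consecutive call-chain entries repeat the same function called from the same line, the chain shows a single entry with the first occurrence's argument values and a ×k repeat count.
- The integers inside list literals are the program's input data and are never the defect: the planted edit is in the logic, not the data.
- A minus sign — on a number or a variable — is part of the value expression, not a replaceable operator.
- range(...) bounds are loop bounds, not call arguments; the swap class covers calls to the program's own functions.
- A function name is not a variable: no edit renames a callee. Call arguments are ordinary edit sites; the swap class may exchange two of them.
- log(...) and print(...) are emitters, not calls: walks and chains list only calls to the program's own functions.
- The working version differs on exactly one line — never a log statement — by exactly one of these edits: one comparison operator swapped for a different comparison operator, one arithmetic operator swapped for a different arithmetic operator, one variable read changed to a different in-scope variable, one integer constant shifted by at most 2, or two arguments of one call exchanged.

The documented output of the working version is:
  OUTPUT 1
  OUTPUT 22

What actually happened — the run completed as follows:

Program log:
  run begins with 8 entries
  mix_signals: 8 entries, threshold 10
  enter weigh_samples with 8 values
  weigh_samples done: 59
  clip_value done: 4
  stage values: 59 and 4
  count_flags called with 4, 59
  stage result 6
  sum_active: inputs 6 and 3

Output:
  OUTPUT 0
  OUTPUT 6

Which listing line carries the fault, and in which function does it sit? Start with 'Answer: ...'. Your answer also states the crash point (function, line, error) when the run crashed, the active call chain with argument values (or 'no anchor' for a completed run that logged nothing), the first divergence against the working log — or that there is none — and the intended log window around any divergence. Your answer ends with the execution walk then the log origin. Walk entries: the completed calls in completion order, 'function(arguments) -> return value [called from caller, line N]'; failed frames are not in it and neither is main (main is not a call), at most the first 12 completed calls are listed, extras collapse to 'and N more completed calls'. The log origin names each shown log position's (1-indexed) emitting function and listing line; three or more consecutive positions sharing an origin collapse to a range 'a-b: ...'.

Answer: the defect is in mix_signals at line 31.
Key observation: Log line 7 is where behavior first shows: 'count_flags called with 4, 59' appears instead of 'count_flags called with 59, 4'.
Call chain: main -> sum_active(6, 3) (called at line 45).
First divergence: position 7 — the shown line 'count_flags called with 4, 59' should read 'count_flags called with 59, 4'.
Intended log window:
  5: clip_value done: 4
  6: stage values: 59 and 4
  7: count_flags called with 59, 4
  8: stage result 22
Execution walk:
  weigh_samples([10, 8, 10, 5, 5, 10, 10, 1]) -> 59  [called from mix_signals, line 28]
  clip_value([10, 8, 10, 5, 5, 10, 10, 1], 10) -> 4  [called from mix_signals, line 29]
  count_flags(4, 59) -> 6  [called from mix_signals, line 31]
  mix_signals([10, 8, 10, 5, 5, 10, 10, 1], 10) -> 6  [called from main, line 43]
  sum_active(6, 3) -> 0  [called from main, line 45]
Log origin:
  1: emitted by main (line 42)
  2: emitted by mix_signals (line 27)
  3: emitted by weigh_samples (line 2)
  4: emitted by weigh_samples (line 6)
  5: emitted by clip_value (line 14)
  6: emitted by mix_signals (line 30)
  7: emitted by count_flags (line 18)
  8: emitted by main (line 44)
  9: emitted by sum_active (line 34)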